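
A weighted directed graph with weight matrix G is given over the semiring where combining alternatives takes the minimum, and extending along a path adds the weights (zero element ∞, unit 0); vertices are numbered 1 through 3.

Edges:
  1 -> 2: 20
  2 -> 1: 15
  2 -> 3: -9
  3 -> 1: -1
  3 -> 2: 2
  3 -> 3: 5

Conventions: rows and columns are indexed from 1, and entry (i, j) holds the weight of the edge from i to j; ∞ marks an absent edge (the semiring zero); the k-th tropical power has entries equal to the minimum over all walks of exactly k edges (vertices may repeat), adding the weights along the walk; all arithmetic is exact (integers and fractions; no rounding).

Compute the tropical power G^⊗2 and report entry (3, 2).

G^⊗2:
  [35, ∞, 11]
  [-10, -7, -4]
  [4, 7, -7]
Key observation: the optimum is the walk 3->3->2, with weight 5 + 2 = 7.
Optimal value attained by: walk 3->3->2.
Answer: (G^⊗2)[3][2] = 7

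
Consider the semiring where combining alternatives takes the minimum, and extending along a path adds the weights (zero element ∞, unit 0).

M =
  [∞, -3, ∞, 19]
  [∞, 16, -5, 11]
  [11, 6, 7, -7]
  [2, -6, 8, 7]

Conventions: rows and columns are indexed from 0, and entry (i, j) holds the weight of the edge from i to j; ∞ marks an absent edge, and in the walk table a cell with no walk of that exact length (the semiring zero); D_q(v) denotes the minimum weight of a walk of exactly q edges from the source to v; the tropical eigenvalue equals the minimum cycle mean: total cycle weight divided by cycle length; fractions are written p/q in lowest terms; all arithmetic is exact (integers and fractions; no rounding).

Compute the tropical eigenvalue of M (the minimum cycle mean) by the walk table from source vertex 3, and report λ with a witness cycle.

q=0: [∞, ∞, ∞, 0]
q=1: [2, -6, 8, 7]
q=2: [9, -1, -11, 1]
q=3: [0, -5, -6, -18]
q=4: [-16, -24, -10, -13]
Optimal cycle mean attained by: cycle 1->2->3->1, total (-5) + (-7) + (-6), length 3.
Answer: λ = -6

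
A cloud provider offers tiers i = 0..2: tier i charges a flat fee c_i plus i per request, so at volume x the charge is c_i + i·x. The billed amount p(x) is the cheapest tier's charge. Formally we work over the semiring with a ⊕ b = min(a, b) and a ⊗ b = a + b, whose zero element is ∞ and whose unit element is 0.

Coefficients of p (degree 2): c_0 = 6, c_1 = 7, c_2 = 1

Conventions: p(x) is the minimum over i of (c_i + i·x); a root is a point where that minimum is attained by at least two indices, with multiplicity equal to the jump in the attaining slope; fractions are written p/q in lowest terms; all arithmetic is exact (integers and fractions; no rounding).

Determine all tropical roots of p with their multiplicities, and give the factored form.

hull edge (i=0, c=6) to (i=2, c=1): slope -5/2, span 2
Factored form: p(x) = 1 ⊗ (x ⊕ 5/2) ⊗ (x ⊕ 5/2)
Answer: roots = 5/2 (mult 2)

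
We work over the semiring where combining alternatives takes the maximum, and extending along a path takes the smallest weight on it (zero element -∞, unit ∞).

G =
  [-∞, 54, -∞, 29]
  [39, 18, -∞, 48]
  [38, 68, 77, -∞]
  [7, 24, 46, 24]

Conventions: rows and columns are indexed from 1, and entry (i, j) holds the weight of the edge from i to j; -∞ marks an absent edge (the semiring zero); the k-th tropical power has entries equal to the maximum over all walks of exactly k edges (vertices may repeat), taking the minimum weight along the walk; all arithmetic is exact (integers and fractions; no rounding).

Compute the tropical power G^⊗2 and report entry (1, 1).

G^⊗2:
  [39, 24, 29, 48]
  [18, 39, 46, 29]
  [39, 68, 77, 48]
  [38, 46, 46, 24]
Key observation: the optimum is the walk 1->2->1, with weight 54 min 39 = 39.
Optimal value attained by: walk 1->2->1.
Answer: (G^⊗2)[1][1] = 39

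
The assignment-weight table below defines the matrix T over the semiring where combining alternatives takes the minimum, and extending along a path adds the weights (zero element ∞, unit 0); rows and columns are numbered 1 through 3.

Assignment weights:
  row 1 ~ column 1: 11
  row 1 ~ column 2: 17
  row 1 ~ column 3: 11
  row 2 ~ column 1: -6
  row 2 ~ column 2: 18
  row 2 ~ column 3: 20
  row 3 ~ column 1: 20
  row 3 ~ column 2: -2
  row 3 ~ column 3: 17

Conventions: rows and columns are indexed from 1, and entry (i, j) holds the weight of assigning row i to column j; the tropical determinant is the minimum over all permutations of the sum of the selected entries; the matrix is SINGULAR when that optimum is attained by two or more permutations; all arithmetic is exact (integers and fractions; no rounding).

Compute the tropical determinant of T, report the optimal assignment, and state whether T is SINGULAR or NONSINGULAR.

σ = (1, 2, 3): 11 + 18 + 17 = 46
σ = (1, 3, 2): 11 + 20 + (-2) = 29
σ = (2, 1, 3): 17 + (-6) + 17 = 28
σ = (2, 3, 1): 17 + 20 + 20 = 57
σ = (3, 1, 2): 11 + (-6) + (-2) = 3
σ = (3, 2, 1): 11 + 18 + 20 = 49
Optimal value attained by: σ = (3, 1, 2).
Answer: det⊕(T) = 3; verdict: NONSINGULAR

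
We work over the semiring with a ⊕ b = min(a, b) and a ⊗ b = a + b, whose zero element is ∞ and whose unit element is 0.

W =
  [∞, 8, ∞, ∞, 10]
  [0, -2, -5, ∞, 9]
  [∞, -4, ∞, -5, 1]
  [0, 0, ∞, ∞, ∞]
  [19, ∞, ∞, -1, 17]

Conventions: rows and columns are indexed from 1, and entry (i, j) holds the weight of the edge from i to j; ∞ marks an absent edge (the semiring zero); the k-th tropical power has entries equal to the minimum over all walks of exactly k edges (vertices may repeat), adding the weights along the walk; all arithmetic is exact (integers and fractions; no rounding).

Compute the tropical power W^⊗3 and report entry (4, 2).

W^⊗2:
  [8, 6, 3, 9, 17]
  [-2, -9, -7, -10, -4]
  [-5, -6, -9, 0, 5]
  [0, -2, -5, ∞, 9]
  [-1, -1, ∞, 16, 29]
W^⊗3:
  [6, -1, 1, -2, 4]
  [-10, -11, -14, -12, -6]
  [-6, -13, -11, -14, -8]
  [-2, -9, -7, -10, -4]
  [-1, -3, -6, 28, 8]
Key observation: the optimum is the walk 4->2->3->2, with weight 0 + (-5) + (-4) = -9.
Optimal value attained by: walk 4->2->3->2.
Answer: (W^⊗3)[4][2] = -9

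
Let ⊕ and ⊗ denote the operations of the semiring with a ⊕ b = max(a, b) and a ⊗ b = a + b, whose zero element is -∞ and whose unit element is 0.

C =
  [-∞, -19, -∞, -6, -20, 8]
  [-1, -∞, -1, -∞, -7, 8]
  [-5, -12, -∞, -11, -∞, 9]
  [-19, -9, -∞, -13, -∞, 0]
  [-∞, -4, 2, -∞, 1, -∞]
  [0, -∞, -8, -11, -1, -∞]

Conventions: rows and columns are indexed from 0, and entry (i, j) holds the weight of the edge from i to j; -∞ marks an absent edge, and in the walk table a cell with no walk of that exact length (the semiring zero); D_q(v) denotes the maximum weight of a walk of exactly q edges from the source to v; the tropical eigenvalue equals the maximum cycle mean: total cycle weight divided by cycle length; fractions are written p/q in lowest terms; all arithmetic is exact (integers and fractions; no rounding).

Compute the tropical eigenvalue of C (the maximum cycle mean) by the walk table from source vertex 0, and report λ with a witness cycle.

q=0: [0, -∞, -∞, -∞, -∞, -∞]
q=1: [-∞, -19, -∞, -6, -20, 8]
q=2: [8, -15, 0, -3, 7, -6]
q=3: [-5, 3, 9, 2, 8, 16]
q=4: [16, 4, 10, 5, 15, 18]
q=5: [18, 11, 17, 10, 17, 24]
q=6: [24, 13, 19, 13, 23, 26]
Optimal cycle mean attained by: cycle 0->5->0, total 8 + 0, length 2.
Answer: λ = 4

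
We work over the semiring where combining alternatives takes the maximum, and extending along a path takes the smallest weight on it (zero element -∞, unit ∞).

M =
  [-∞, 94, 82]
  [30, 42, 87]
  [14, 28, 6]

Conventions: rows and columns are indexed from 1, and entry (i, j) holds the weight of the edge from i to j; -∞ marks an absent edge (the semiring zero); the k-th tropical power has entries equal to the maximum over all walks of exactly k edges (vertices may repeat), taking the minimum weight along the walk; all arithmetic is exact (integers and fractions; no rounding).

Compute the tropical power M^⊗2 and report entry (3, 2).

M^⊗2:
  [30, 42, 87]
  [30, 42, 42]
  [28, 28, 28]
Key observation: the optimum is the walk 3->2->2, with weight 28 min 42 = 28.
Optimal value attained by: walk 3->2->2.
Answer: (M^⊗2)[3][2] = 28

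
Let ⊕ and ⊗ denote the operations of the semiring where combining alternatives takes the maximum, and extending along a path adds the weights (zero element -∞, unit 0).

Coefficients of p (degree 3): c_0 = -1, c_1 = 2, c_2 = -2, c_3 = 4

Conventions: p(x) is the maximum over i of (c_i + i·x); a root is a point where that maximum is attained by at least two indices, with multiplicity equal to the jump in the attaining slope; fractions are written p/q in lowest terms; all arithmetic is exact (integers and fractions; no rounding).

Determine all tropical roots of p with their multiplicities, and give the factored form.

hull edge (i=0, c=-1) to (i=1, c=2): slope 3, span 1
hull edge (i=1, c=2) to (i=3, c=4): slope 1, span 2
Factored form: p(x) = 4 ⊗ (x ⊕ (-3)) ⊗ (x ⊕ (-1)) ⊗ (x ⊕ (-1))
Answer: roots = -3 (mult 1), -1 (mult 2)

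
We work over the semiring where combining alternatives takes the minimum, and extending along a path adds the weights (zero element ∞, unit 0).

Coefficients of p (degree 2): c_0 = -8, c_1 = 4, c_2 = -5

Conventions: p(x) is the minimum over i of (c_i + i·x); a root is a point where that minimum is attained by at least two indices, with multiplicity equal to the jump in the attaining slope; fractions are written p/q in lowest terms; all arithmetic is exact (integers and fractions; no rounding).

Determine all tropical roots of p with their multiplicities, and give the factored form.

hull edge (i=0, c=-8) to (i=2, c=-5): slope 3/2, span 2
Factored form: p(x) = -5 ⊗ (x ⊕ (-3/2)) ⊗ (x ⊕ (-3/2))
Answer: roots = -3/2 (mult 2)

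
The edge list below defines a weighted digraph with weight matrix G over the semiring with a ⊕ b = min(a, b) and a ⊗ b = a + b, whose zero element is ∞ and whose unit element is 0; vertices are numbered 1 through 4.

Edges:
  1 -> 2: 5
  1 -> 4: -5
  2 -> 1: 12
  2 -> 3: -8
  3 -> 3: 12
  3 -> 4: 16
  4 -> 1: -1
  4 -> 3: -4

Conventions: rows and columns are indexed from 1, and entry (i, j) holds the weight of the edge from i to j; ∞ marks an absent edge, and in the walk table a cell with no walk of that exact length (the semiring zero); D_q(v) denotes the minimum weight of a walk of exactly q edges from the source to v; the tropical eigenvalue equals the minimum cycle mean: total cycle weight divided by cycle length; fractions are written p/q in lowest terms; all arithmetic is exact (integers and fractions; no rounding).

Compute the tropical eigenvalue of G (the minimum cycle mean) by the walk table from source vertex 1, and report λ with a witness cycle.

q=0: [0, ∞, ∞, ∞]
q=1: [∞, 5, ∞, -5]
q=2: [-6, ∞, -9, ∞]
q=3: [∞, -1, 3, -11]
q=4: [-12, ∞, -15, 19]
Optimal cycle mean attained by: cycle 1->4->1, total (-5) + (-1), length 2.
Answer: λ = -3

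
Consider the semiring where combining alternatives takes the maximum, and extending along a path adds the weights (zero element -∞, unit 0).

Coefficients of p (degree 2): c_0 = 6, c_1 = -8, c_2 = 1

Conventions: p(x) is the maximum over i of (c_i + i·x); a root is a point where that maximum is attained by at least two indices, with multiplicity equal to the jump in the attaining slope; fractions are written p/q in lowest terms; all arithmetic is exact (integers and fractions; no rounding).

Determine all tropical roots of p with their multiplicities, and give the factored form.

hull edge (i=0, c=6) to (i=2, c=1): slope -5/2, span 2
Factored form: p(x) = 1 ⊗ (x ⊕ 5/2) ⊗ (x ⊕ 5/2)
Answer: roots = 5/2 (mult 2)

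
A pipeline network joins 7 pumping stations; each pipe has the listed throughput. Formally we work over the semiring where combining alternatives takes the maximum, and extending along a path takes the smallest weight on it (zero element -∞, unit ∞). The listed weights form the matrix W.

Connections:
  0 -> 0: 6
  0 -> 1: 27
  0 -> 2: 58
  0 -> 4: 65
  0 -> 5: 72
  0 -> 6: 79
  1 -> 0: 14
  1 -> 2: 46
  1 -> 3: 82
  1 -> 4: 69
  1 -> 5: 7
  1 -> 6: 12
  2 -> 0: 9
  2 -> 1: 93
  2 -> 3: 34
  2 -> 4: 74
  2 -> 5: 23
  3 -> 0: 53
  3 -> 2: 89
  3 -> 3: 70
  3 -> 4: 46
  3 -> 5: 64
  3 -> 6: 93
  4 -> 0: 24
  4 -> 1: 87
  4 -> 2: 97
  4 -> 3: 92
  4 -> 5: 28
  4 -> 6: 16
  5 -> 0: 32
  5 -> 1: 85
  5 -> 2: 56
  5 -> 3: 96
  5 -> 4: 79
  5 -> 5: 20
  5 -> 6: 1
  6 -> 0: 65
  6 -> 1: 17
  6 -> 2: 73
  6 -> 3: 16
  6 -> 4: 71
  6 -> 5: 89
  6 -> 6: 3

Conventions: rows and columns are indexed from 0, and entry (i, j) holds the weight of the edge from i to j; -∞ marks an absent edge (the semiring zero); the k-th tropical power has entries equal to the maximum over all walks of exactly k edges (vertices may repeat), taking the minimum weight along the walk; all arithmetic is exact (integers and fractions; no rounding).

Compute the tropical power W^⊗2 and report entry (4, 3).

W^⊗2:
  [65, 72, 73, 72, 72, 79, 16]
  [53, 69, 82, 70, 46, 64, 82]
  [34, 74, 74, 82, 69, 34, 34]
  [65, 89, 73, 70, 74, 89, 70]
  [53, 93, 89, 82, 74, 64, 92]
  [53, 79, 89, 82, 69, 64, 93]
  [32, 85, 71, 89, 79, 65, 65]
Key observation: the optimum is the walk 4->1->3, with weight 87 min 82 = 82.
Optimal value attained by: walk 4->1->3.
Answer: (W^⊗2)[4][3] = 82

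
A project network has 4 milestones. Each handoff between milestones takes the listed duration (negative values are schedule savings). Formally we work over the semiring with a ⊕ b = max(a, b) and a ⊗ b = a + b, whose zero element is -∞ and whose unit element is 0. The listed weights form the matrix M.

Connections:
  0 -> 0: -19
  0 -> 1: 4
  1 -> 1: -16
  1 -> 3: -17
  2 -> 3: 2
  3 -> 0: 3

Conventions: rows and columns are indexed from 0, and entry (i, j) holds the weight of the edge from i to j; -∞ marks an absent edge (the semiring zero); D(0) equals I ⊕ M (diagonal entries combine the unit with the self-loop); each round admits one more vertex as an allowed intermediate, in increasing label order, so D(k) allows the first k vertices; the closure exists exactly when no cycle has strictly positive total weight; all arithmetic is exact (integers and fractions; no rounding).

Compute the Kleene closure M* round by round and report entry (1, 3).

D(0):
  [0, 4, -∞, -∞]
  [-∞, 0, -∞, -17]
  [-∞, -∞, 0, 2]
  [3, -∞, -∞, 0]
D(1):
  [0, 4, -∞, -∞]
  [-∞, 0, -∞, -17]
  [-∞, -∞, 0, 2]
  [3, 7, -∞, 0]
D(2):
  [0, 4, -∞, -13]
  [-∞, 0, -∞, -17]
  [-∞, -∞, 0, 2]
  [3, 7, -∞, 0]
D(3):
  [0, 4, -∞, -13]
  [-∞, 0, -∞, -17]
  [-∞, -∞, 0, 2]
  [3, 7, -∞, 0]
D(4):
  [0, 4, -∞, -13]
  [-14, 0, -∞, -17]
  [5, 9, 0, 2]
  [3, 7, -∞, 0]
Answer: M*[1][3] = -17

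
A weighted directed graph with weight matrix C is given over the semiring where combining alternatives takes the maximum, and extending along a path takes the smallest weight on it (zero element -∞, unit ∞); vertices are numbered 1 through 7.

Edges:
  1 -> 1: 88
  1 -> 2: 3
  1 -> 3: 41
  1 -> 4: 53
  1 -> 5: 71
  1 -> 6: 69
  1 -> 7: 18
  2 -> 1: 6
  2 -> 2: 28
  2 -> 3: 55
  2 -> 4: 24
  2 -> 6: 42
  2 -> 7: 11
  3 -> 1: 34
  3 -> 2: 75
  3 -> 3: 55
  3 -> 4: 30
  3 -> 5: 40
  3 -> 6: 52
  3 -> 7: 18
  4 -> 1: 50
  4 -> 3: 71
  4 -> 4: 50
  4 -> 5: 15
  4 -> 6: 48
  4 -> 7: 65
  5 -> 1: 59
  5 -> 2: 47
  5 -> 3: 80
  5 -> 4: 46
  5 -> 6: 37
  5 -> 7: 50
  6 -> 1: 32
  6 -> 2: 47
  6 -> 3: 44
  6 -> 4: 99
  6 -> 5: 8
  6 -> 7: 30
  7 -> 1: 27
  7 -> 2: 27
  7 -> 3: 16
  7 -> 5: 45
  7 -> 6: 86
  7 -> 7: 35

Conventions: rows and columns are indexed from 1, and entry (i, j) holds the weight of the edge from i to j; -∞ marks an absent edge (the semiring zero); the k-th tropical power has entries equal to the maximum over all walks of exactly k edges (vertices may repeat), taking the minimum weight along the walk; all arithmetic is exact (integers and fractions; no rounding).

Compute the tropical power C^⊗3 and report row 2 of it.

C^⊗2:
  [88, 47, 71, 69, 71, 69, 53]
  [34, 55, 55, 42, 40, 52, 30]
  [40, 55, 55, 52, 40, 52, 40]
  [50, 71, 55, 50, 50, 65, 50]
  [59, 75, 55, 53, 59, 59, 46]
  [50, 44, 71, 50, 40, 48, 65]
  [45, 47, 45, 86, 35, 37, 45]
C^⊗3:
  [88, 71, 71, 69, 71, 69, 65]
  [42, 55, 55, 52, 40, 52, 42]
  [50, 55, 55, 52, 40, 52, 52]
  [50, 55, 55, 65, 50, 52, 50]
  [59, 55, 59, 59, 59, 59, 53]
  [50, 71, 55, 50, 50, 65, 50]
  [50, 45, 71, 50, 45, 48, 65]
Answer: row 2 of C^⊗3 = [42, 55, 55, 52, 40, 52, 42]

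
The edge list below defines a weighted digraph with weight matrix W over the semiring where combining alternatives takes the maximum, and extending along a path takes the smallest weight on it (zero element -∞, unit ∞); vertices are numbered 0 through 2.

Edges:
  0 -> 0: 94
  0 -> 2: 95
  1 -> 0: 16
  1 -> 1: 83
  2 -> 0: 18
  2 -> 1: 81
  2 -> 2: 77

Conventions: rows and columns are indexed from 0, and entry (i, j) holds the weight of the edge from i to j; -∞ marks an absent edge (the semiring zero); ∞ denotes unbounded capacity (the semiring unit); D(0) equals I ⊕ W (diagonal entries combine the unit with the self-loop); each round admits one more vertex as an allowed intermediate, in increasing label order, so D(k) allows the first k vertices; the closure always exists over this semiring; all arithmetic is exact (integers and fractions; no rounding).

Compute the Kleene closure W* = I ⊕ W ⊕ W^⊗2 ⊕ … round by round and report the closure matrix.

D(0):
  [∞, -∞, 95]
  [16, ∞, -∞]
  [18, 81, ∞]
D(1):
  [∞, -∞, 95]
  [16, ∞, 16]
  [18, 81, ∞]
D(2):
  [∞, -∞, 95]
  [16, ∞, 16]
  [18, 81, ∞]
D(3):
  [∞, 81, 95]
  [16, ∞, 16]
  [18, 81, ∞]
Answer: W* = [[∞, 81, 95], [16, ∞, 16], [18, 81, ∞]]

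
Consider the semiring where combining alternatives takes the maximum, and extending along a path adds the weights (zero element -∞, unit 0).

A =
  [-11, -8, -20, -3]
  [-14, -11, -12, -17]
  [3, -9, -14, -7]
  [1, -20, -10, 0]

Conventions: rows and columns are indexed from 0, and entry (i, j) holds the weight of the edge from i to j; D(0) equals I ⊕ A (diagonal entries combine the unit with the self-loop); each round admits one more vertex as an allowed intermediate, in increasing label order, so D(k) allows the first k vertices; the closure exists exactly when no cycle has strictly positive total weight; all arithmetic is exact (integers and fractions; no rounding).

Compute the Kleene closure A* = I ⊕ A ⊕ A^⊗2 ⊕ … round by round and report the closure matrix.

D(0):
  [0, -8, -20, -3]
  [-14, 0, -12, -17]
  [3, -9, 0, -7]
  [1, -20, -10, 0]
D(1):
  [0, -8, -20, -3]
  [-14, 0, -12, -17]
  [3, -5, 0, 0]
  [1, -7, -10, 0]
D(2):
  [0, -8, -20, -3]
  [-14, 0, -12, -17]
  [3, -5, 0, 0]
  [1, -7, -10, 0]
D(3):
  [0, -8, -20, -3]
  [-9, 0, -12, -12]
  [3, -5, 0, 0]
  [1, -7, -10, 0]
D(4):
  [0, -8, -13, -3]
  [-9, 0, -12, -12]
  [3, -5, 0, 0]
  [1, -7, -10, 0]
Answer: A* = [[0, -8, -13, -3], [-9, 0, -12, -12], [3, -5, 0, 0], [1, -7, -10, 0]]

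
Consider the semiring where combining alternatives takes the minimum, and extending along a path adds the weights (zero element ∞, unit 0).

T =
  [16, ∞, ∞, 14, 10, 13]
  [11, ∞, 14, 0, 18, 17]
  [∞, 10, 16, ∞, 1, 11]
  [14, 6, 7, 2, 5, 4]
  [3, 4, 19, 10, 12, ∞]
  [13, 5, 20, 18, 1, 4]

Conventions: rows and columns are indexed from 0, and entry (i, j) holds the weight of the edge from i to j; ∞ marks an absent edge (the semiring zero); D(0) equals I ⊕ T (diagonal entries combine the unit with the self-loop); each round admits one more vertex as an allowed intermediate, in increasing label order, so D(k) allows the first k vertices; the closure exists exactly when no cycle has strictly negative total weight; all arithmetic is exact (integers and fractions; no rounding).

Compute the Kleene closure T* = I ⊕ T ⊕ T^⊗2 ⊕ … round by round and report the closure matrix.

D(0):
  [0, ∞, ∞, 14, 10, 13]
  [11, 0, 14, 0, 18, 17]
  [∞, 10, 0, ∞, 1, 11]
  [14, 6, 7, 0, 5, 4]
  [3, 4, 19, 10, 0, ∞]
  [13, 5, 20, 18, 1, 0]
D(1):
  [0, ∞, ∞, 14, 10, 13]
  [11, 0, 14, 0, 18, 17]
  [∞, 10, 0, ∞, 1, 11]
  [14, 6, 7, 0, 5, 4]
  [3, 4, 19, 10, 0, 16]
  [13, 5, 20, 18, 1, 0]
D(2):
  [0, ∞, ∞, 14, 10, 13]
  [11, 0, 14, 0, 18, 17]
  [21, 10, 0, 10, 1, 11]
  [14, 6, 7, 0, 5, 4]
  [3, 4, 18, 4, 0, 16]
  [13, 5, 19, 5, 1, 0]
D(3):
  [0, ∞, ∞, 14, 10, 13]
  [11, 0, 14, 0, 15, 17]
  [21, 10, 0, 10, 1, 11]
  [14, 6, 7, 0, 5, 4]
  [3, 4, 18, 4, 0, 16]
  [13, 5, 19, 5, 1, 0]
D(4):
  [0, 20, 21, 14, 10, 13]
  [11, 0, 7, 0, 5, 4]
  [21, 10, 0, 10, 1, 11]
  [14, 6, 7, 0, 5, 4]
  [3, 4, 11, 4, 0, 8]
  [13, 5, 12, 5, 1, 0]
D(5):
  [0, 14, 21, 14, 10, 13]
  [8, 0, 7, 0, 5, 4]
  [4, 5, 0, 5, 1, 9]
  [8, 6, 7, 0, 5, 4]
  [3, 4, 11, 4, 0, 8]
  [4, 5, 12, 5, 1, 0]
D(6):
  [0, 14, 21, 14, 10, 13]
  [8, 0, 7, 0, 5, 4]
  [4, 5, 0, 5, 1, 9]
  [8, 6, 7, 0, 5, 4]
  [3, 4, 11, 4, 0, 8]
  [4, 5, 12, 5, 1, 0]
Answer: T* = [[0, 14, 21, 14, 10, 13], [8, 0, 7, 0, 5, 4], [4, 5, 0, 5, 1, 9], [8, 6, 7, 0, 5, 4], [3, 4, 11, 4, 0, 8], [4, 5, 12, 5, 1, 0]]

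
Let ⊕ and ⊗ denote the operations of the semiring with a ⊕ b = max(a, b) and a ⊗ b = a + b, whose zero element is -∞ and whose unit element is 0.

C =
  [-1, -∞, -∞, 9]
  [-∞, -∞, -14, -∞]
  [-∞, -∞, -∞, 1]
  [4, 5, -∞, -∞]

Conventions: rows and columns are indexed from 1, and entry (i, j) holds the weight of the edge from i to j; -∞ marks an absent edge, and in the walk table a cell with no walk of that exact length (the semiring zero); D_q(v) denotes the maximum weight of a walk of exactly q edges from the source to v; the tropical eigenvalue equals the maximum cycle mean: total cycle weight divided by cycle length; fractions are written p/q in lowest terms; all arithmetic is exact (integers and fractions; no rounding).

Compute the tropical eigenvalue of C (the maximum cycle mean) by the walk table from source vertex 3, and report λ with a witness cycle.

q=0: [-∞, -∞, 0, -∞]
q=1: [-∞, -∞, -∞, 1]
q=2: [5, 6, -∞, -∞]
q=3: [4, -∞, -8, 14]
q=4: [18, 19, -∞, 13]
Optimal cycle mean attained by: cycle 1->4->1, total 9 + 4, length 2.
Answer: λ = 13/2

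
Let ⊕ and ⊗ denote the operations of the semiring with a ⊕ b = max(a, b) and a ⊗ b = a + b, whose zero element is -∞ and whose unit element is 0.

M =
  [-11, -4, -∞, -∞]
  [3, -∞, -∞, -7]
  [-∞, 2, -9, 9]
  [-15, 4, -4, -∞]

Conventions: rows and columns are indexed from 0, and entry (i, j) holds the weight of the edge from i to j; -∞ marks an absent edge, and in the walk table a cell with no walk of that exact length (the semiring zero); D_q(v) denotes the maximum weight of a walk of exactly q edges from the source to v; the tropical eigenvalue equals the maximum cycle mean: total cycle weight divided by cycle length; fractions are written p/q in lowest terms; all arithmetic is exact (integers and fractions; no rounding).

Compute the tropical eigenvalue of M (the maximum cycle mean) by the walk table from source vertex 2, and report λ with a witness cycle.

q=0: [-∞, -∞, 0, -∞]
q=1: [-∞, 2, -9, 9]
q=2: [5, 13, 5, 0]
q=3: [16, 7, -4, 14]
q=4: [10, 18, 10, 5]
Optimal cycle mean attained by: cycle 2->3->2, total 9 + (-4), length 2.
Answer: λ = 5/2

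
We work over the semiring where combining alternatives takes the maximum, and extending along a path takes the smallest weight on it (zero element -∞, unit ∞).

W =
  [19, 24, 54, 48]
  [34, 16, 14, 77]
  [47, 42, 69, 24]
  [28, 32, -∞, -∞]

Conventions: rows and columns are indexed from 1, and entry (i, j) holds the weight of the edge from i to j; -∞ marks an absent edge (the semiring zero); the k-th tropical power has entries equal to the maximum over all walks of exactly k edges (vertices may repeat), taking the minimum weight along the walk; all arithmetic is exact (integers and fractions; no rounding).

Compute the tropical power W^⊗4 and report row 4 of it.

W^⊗2:
  [47, 42, 54, 24]
  [28, 32, 34, 34]
  [47, 42, 69, 47]
  [32, 24, 28, 32]
W^⊗3:
  [47, 42, 54, 47]
  [34, 34, 34, 32]
  [47, 42, 69, 47]
  [28, 32, 32, 32]
W^⊗4:
  [47, 42, 54, 47]
  [34, 34, 34, 34]
  [47, 42, 69, 47]
  [32, 32, 32, 32]
Answer: row 4 of W^⊗4 = [32, 32, 32, 32]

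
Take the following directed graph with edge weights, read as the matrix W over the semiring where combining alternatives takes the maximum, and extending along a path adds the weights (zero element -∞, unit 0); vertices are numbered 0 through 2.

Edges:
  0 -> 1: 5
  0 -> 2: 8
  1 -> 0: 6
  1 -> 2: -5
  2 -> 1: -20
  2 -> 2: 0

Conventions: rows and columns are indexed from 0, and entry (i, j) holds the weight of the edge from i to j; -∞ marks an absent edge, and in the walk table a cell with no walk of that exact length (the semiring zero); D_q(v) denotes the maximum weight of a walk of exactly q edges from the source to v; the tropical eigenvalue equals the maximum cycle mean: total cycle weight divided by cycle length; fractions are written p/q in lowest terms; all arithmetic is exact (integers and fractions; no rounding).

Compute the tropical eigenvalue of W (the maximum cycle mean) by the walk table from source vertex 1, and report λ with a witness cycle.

q=0: [-∞, 0, -∞]
q=1: [6, -∞, -5]
q=2: [-∞, 11, 14]
q=3: [17, -6, 14]
Optimal cycle mean attained by: cycle 0->1->0, total 5 + 6, length 2.
Answer: λ = 11/2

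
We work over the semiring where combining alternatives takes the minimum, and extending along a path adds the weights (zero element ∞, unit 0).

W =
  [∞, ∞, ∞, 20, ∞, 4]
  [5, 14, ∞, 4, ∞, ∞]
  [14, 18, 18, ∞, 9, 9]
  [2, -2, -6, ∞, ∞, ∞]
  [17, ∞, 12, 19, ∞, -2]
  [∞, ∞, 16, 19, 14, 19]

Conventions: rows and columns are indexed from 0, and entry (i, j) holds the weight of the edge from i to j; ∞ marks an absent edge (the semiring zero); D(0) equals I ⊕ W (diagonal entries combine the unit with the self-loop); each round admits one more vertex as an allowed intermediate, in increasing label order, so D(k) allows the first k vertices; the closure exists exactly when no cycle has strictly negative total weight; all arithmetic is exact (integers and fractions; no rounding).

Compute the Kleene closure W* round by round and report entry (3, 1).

D(0):
  [0, ∞, ∞, 20, ∞, 4]
  [5, 0, ∞, 4, ∞, ∞]
  [14, 18, 0, ∞, 9, 9]
  [2, -2, -6, 0, ∞, ∞]
  [17, ∞, 12, 19, 0, -2]
  [∞, ∞, 16, 19, 14, 0]
D(1):
  [0, ∞, ∞, 20, ∞, 4]
  [5, 0, ∞, 4, ∞, 9]
  [14, 18, 0, 34, 9, 9]
  [2, -2, -6, 0, ∞, 6]
  [17, ∞, 12, 19, 0, -2]
  [∞, ∞, 16, 19, 14, 0]
D(2):
  [0, ∞, ∞, 20, ∞, 4]
  [5, 0, ∞, 4, ∞, 9]
  [14, 18, 0, 22, 9, 9]
  [2, -2, -6, 0, ∞, 6]
  [17, ∞, 12, 19, 0, -2]
  [∞, ∞, 16, 19, 14, 0]
D(3):
  [0, ∞, ∞, 20, ∞, 4]
  [5, 0, ∞, 4, ∞, 9]
  [14, 18, 0, 22, 9, 9]
  [2, -2, -6, 0, 3, 3]
  [17, 30, 12, 19, 0, -2]
  [30, 34, 16, 19, 14, 0]
D(4):
  [0, 18, 14, 20, 23, 4]
  [5, 0, -2, 4, 7, 7]
  [14, 18, 0, 22, 9, 9]
  [2, -2, -6, 0, 3, 3]
  [17, 17, 12, 19, 0, -2]
  [21, 17, 13, 19, 14, 0]
D(5):
  [0, 18, 14, 20, 23, 4]
  [5, 0, -2, 4, 7, 5]
  [14, 18, 0, 22, 9, 7]
  [2, -2, -6, 0, 3, 1]
  [17, 17, 12, 19, 0, -2]
  [21, 17, 13, 19, 14, 0]
D(6):
  [0, 18, 14, 20, 18, 4]
  [5, 0, -2, 4, 7, 5]
  [14, 18, 0, 22, 9, 7]
  [2, -2, -6, 0, 3, 1]
  [17, 15, 11, 17, 0, -2]
  [21, 17, 13, 19, 14, 0]
Answer: W*[3][1] = -2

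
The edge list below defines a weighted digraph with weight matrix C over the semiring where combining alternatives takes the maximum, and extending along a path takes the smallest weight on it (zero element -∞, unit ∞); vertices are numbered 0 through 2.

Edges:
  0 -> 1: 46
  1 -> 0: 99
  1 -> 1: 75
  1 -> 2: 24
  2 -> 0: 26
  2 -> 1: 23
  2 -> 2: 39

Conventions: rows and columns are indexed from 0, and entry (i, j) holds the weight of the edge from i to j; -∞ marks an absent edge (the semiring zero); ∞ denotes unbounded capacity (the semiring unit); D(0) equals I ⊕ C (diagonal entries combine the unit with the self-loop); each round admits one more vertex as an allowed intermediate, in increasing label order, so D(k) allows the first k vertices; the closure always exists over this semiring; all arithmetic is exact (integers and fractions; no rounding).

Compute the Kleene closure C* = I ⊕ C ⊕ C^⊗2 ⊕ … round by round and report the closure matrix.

D(0):
  [∞, 46, -∞]
  [99, ∞, 24]
  [26, 23, ∞]
D(1):
  [∞, 46, -∞]
  [99, ∞, 24]
  [26, 26, ∞]
D(2):
  [∞, 46, 24]
  [99, ∞, 24]
  [26, 26, ∞]
D(3):
  [∞, 46, 24]
  [99, ∞, 24]
  [26, 26, ∞]
Answer: C* = [[∞, 46, 24], [99, ∞, 24], [26, 26, ∞]]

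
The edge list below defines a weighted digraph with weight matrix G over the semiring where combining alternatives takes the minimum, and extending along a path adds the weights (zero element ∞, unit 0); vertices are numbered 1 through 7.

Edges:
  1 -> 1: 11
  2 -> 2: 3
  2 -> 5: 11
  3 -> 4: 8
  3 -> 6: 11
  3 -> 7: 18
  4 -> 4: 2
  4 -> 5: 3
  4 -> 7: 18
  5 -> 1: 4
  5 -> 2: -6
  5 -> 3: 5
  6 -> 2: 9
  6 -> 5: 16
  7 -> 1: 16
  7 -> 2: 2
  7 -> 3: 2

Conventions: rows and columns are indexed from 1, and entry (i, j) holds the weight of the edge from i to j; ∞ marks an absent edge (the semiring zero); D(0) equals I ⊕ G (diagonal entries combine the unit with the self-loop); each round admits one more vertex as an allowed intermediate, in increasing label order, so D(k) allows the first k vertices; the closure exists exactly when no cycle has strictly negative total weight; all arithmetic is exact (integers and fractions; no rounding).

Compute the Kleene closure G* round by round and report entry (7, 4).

D(0):
  [0, ∞, ∞, ∞, ∞, ∞, ∞]
  [∞, 0, ∞, ∞, 11, ∞, ∞]
  [∞, ∞, 0, 8, ∞, 11, 18]
  [∞, ∞, ∞, 0, 3, ∞, 18]
  [4, -6, 5, ∞, 0, ∞, ∞]
  [∞, 9, ∞, ∞, 16, 0, ∞]
  [16, 2, 2, ∞, ∞, ∞, 0]
D(1):
  [0, ∞, ∞, ∞, ∞, ∞, ∞]
  [∞, 0, ∞, ∞, 11, ∞, ∞]
  [∞, ∞, 0, 8, ∞, 11, 18]
  [∞, ∞, ∞, 0, 3, ∞, 18]
  [4, -6, 5, ∞, 0, ∞, ∞]
  [∞, 9, ∞, ∞, 16, 0, ∞]
  [16, 2, 2, ∞, ∞, ∞, 0]
D(2):
  [0, ∞, ∞, ∞, ∞, ∞, ∞]
  [∞, 0, ∞, ∞, 11, ∞, ∞]
  [∞, ∞, 0, 8, ∞, 11, 18]
  [∞, ∞, ∞, 0, 3, ∞, 18]
  [4, -6, 5, ∞, 0, ∞, ∞]
  [∞, 9, ∞, ∞, 16, 0, ∞]
  [16, 2, 2, ∞, 13, ∞, 0]
D(3):
  [0, ∞, ∞, ∞, ∞, ∞, ∞]
  [∞, 0, ∞, ∞, 11, ∞, ∞]
  [∞, ∞, 0, 8, ∞, 11, 18]
  [∞, ∞, ∞, 0, 3, ∞, 18]
  [4, -6, 5, 13, 0, 16, 23]
  [∞, 9, ∞, ∞, 16, 0, ∞]
  [16, 2, 2, 10, 13, 13, 0]
D(4):
  [0, ∞, ∞, ∞, ∞, ∞, ∞]
  [∞, 0, ∞, ∞, 11, ∞, ∞]
  [∞, ∞, 0, 8, 11, 11, 18]
  [∞, ∞, ∞, 0, 3, ∞, 18]
  [4, -6, 5, 13, 0, 16, 23]
  [∞, 9, ∞, ∞, 16, 0, ∞]
  [16, 2, 2, 10, 13, 13, 0]
D(5):
  [0, ∞, ∞, ∞, ∞, ∞, ∞]
  [15, 0, 16, 24, 11, 27, 34]
  [15, 5, 0, 8, 11, 11, 18]
  [7, -3, 8, 0, 3, 19, 18]
  [4, -6, 5, 13, 0, 16, 23]
  [20, 9, 21, 29, 16, 0, 39]
  [16, 2, 2, 10, 13, 13, 0]
D(6):
  [0, ∞, ∞, ∞, ∞, ∞, ∞]
  [15, 0, 16, 24, 11, 27, 34]
  [15, 5, 0, 8, 11, 11, 18]
  [7, -3, 8, 0, 3, 19, 18]
  [4, -6, 5, 13, 0, 16, 23]
  [20, 9, 21, 29, 16, 0, 39]
  [16, 2, 2, 10, 13, 13, 0]
D(7):
  [0, ∞, ∞, ∞, ∞, ∞, ∞]
  [15, 0, 16, 24, 11, 27, 34]
  [15, 5, 0, 8, 11, 11, 18]
  [7, -3, 8, 0, 3, 19, 18]
  [4, -6, 5, 13, 0, 16, 23]
  [20, 9, 21, 29, 16, 0, 39]
  [16, 2, 2, 10, 13, 13, 0]
Answer: G*[7][4] = 10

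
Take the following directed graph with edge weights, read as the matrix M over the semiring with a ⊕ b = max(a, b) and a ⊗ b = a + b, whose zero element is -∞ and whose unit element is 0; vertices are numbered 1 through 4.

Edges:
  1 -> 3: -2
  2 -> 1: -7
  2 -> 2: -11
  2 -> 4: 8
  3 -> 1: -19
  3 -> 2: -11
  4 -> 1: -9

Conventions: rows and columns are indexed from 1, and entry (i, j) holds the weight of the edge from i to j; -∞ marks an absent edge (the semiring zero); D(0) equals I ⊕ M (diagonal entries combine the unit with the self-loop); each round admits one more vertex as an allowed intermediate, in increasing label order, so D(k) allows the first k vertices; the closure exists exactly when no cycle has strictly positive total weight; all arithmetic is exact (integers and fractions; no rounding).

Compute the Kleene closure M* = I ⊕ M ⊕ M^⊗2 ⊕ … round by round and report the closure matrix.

D(0):
  [0, -∞, -2, -∞]
  [-7, 0, -∞, 8]
  [-19, -11, 0, -∞]
  [-9, -∞, -∞, 0]
D(1):
  [0, -∞, -2, -∞]
  [-7, 0, -9, 8]
  [-19, -11, 0, -∞]
  [-9, -∞, -11, 0]
D(2):
  [0, -∞, -2, -∞]
  [-7, 0, -9, 8]
  [-18, -11, 0, -3]
  [-9, -∞, -11, 0]
D(3):
  [0, -13, -2, -5]
  [-7, 0, -9, 8]
  [-18, -11, 0, -3]
  [-9, -22, -11, 0]
D(4):
  [0, -13, -2, -5]
  [-1, 0, -3, 8]
  [-12, -11, 0, -3]
  [-9, -22, -11, 0]
Answer: M* = [[0, -13, -2, -5], [-1, 0, -3, 8], [-12, -11, 0, -3], [-9, -22, -11, 0]]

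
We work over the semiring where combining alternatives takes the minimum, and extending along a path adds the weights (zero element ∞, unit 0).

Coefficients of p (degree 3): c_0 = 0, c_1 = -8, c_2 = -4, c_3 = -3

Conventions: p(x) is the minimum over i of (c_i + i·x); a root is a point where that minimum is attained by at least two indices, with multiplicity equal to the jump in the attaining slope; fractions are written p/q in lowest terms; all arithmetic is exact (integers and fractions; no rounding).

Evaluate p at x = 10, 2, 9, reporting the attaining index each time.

p(10) = min(0+0·10=0, -8+1·10=2, -4+2·10=16, -3+3·10=27) = 0 (attained by i=0)
p(2) = min(0+0·2=0, -8+1·2=-6, -4+2·2=0, -3+3·2=3) = -6 (attained by i=1)
p(9) = min(0+0·9=0, -8+1·9=1, -4+2·9=14, -3+3·9=24) = 0 (attained by i=0)
Answer: p(10) = 0; p(2) = -6; p(9) = 0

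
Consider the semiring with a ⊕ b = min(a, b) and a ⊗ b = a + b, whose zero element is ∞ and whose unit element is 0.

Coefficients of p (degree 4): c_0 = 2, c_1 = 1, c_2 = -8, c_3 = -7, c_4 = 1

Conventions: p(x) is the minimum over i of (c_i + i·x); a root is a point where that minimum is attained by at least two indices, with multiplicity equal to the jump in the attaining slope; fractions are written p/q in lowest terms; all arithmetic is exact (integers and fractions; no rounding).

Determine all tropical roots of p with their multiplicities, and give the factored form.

hull edge (i=0, c=2) to (i=2, c=-8): slope -5, span 2
hull edge (i=2, c=-8) to (i=3, c=-7): slope 1, span 1
hull edge (i=3, c=-7) to (i=4, c=1): slope 8, span 1
Factored form: p(x) = 1 ⊗ (x ⊕ (-8)) ⊗ (x ⊕ (-1)) ⊗ (x ⊕ 5) ⊗ (x ⊕ 5)
Answer: roots = -8 (mult 1), -1 (mult 1), 5 (mult 2)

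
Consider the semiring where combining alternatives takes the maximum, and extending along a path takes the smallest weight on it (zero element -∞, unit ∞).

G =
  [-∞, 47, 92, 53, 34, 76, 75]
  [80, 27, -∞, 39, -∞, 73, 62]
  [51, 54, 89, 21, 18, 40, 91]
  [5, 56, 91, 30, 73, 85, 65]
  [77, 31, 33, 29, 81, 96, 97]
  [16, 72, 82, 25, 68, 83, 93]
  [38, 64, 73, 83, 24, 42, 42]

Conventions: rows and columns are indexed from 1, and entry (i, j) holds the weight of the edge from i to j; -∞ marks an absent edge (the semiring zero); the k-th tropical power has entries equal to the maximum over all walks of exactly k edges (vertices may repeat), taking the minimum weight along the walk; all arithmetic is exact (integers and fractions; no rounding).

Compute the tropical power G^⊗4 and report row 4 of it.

G^⊗2:
  [51, 72, 89, 75, 68, 76, 91]
  [38, 72, 80, 62, 68, 76, 75]
  [54, 64, 89, 83, 40, 54, 89]
  [73, 72, 89, 65, 73, 83, 91]
  [77, 72, 82, 83, 81, 83, 93]
  [72, 72, 82, 83, 68, 83, 83]
  [64, 56, 83, 42, 73, 83, 73]
G^⊗3:
  [72, 72, 89, 83, 73, 76, 89]
  [72, 72, 80, 75, 68, 76, 80]
  [64, 64, 89, 83, 73, 83, 89]
  [73, 72, 89, 83, 73, 83, 89]
  [77, 72, 83, 83, 81, 83, 83]
  [72, 72, 83, 83, 73, 83, 83]
  [73, 72, 83, 73, 73, 83, 83]
G^⊗4:
  [73, 72, 89, 83, 73, 83, 89]
  [72, 72, 80, 80, 73, 76, 80]
  [73, 72, 89, 83, 73, 83, 89]
  [73, 72, 89, 83, 73, 83, 89]
  [77, 72, 83, 83, 81, 83, 83]
  [73, 72, 83, 83, 73, 83, 83]
  [73, 72, 83, 83, 73, 83, 83]
Answer: row 4 of G^⊗4 = [73, 72, 89, 83, 73, 83, 89]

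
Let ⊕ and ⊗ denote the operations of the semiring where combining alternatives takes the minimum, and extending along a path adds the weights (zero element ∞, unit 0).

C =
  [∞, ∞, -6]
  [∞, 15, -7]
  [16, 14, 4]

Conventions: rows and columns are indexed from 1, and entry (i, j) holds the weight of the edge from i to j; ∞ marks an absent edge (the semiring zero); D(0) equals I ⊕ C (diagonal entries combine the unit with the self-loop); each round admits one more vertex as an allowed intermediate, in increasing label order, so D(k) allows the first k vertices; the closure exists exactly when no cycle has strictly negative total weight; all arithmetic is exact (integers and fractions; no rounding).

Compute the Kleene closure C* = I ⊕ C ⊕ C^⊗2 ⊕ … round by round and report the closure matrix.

D(0):
  [0, ∞, -6]
  [∞, 0, -7]
  [16, 14, 0]
D(1):
  [0, ∞, -6]
  [∞, 0, -7]
  [16, 14, 0]
D(2):
  [0, ∞, -6]
  [∞, 0, -7]
  [16, 14, 0]
D(3):
  [0, 8, -6]
  [9, 0, -7]
  [16, 14, 0]
Answer: C* = [[0, 8, -6], [9, 0, -7], [16, 14, 0]]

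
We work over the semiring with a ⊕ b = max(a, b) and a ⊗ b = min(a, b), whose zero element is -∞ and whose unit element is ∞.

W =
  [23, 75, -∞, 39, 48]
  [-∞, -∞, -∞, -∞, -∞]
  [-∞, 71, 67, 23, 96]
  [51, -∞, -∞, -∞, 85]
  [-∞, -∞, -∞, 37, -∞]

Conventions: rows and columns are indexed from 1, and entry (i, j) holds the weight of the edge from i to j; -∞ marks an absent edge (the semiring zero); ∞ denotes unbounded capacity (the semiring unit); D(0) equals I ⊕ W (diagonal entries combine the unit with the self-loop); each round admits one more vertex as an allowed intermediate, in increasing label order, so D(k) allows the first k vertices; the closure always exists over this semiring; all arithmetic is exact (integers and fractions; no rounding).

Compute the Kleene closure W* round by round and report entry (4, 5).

D(0):
  [∞, 75, -∞, 39, 48]
  [-∞, ∞, -∞, -∞, -∞]
  [-∞, 71, ∞, 23, 96]
  [51, -∞, -∞, ∞, 85]
  [-∞, -∞, -∞, 37, ∞]
D(1):
  [∞, 75, -∞, 39, 48]
  [-∞, ∞, -∞, -∞, -∞]
  [-∞, 71, ∞, 23, 96]
  [51, 51, -∞, ∞, 85]
  [-∞, -∞, -∞, 37, ∞]
D(2):
  [∞, 75, -∞, 39, 48]
  [-∞, ∞, -∞, -∞, -∞]
  [-∞, 71, ∞, 23, 96]
  [51, 51, -∞, ∞, 85]
  [-∞, -∞, -∞, 37, ∞]
D(3):
  [∞, 75, -∞, 39, 48]
  [-∞, ∞, -∞, -∞, -∞]
  [-∞, 71, ∞, 23, 96]
  [51, 51, -∞, ∞, 85]
  [-∞, -∞, -∞, 37, ∞]
D(4):
  [∞, 75, -∞, 39, 48]
  [-∞, ∞, -∞, -∞, -∞]
  [23, 71, ∞, 23, 96]
  [51, 51, -∞, ∞, 85]
  [37, 37, -∞, 37, ∞]
D(5):
  [∞, 75, -∞, 39, 48]
  [-∞, ∞, -∞, -∞, -∞]
  [37, 71, ∞, 37, 96]
  [51, 51, -∞, ∞, 85]
  [37, 37, -∞, 37, ∞]
Answer: W*[4][5] = 85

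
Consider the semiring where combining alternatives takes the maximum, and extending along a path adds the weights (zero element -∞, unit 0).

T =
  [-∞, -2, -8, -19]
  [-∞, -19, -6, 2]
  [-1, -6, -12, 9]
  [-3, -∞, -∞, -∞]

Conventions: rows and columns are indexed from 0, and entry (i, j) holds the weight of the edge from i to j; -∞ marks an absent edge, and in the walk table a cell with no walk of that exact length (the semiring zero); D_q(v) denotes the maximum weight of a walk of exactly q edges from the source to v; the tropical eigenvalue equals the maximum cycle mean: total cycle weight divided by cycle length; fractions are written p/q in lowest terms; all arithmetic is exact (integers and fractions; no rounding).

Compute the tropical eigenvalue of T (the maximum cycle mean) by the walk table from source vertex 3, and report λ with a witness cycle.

q=0: [-∞, -∞, -∞, 0]
q=1: [-3, -∞, -∞, -∞]
q=2: [-∞, -5, -11, -22]
q=3: [-12, -17, -11, -2]
q=4: [-5, -14, -20, -2]
Optimal cycle mean attained by: cycle 0->1->2->3->0, total (-2) + (-6) + 9 + (-3), length 4.
Answer: λ = -1/2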